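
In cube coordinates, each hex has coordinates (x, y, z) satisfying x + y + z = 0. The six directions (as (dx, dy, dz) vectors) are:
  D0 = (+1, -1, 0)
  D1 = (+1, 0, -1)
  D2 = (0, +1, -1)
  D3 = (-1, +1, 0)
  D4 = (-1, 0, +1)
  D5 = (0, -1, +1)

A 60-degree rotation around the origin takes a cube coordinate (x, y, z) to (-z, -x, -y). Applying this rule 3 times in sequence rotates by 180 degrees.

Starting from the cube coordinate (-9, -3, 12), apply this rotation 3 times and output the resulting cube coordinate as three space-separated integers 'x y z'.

Start: (-9, -3, 12)
Step 1: (-9, -3, 12) -> (-(12), -(-9), -(-3)) = (-12, 9, 3)
Step 2: (-12, 9, 3) -> (-(3), -(-12), -(9)) = (-3, 12, -9)
Step 3: (-3, 12, -9) -> (-(-9), -(-3), -(12)) = (9, 3, -12)

Answer: 9 3 -12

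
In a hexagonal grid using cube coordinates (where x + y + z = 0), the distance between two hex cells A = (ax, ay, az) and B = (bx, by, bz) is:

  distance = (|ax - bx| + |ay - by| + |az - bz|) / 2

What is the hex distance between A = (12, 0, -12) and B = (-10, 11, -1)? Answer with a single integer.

|ax - bx| = |12 - (-10)| = 22
|ay - by| = |0 - 11| = 11
|az - bz| = |-12 - (-1)| = 11
distance = (22 + 11 + 11) / 2 = 44 / 2 = 22

Answer: 22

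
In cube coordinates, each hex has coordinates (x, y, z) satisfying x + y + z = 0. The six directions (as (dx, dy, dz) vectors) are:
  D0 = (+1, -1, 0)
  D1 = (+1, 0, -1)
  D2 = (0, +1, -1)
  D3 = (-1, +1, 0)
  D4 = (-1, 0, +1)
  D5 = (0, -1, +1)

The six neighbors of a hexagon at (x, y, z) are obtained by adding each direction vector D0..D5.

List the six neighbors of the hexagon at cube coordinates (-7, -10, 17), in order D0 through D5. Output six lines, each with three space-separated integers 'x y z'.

Center: (-7, -10, 17). Add each direction:
  D0: (-7, -10, 17) + (1, -1, 0) = (-6, -11, 17)
  D1: (-7, -10, 17) + (1, 0, -1) = (-6, -10, 16)
  D2: (-7, -10, 17) + (0, 1, -1) = (-7, -9, 16)
  D3: (-7, -10, 17) + (-1, 1, 0) = (-8, -9, 17)
  D4: (-7, -10, 17) + (-1, 0, 1) = (-8, -10, 18)
  D5: (-7, -10, 17) + (0, -1, 1) = (-7, -11, 18)

Answer: -6 -11 17
-6 -10 16
-7 -9 16
-8 -9 17
-8 -10 18
-7 -11 18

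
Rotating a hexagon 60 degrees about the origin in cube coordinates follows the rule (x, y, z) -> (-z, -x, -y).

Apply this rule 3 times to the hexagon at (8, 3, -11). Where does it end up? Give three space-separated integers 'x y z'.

Start: (8, 3, -11)
Step 1: (8, 3, -11) -> (-(-11), -(8), -(3)) = (11, -8, -3)
Step 2: (11, -8, -3) -> (-(-3), -(11), -(-8)) = (3, -11, 8)
Step 3: (3, -11, 8) -> (-(8), -(3), -(-11)) = (-8, -3, 11)

Answer: -8 -3 11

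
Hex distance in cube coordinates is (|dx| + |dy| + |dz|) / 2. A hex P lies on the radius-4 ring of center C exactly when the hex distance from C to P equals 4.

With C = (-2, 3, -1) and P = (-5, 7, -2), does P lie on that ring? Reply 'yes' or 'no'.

Answer: yes

Derivation:
|px - cx| = |-5 - (-2)| = 3
|py - cy| = |7 - 3| = 4
|pz - cz| = |-2 - (-1)| = 1
distance = (3+4+1)/2 = 8/2 = 4
radius = 4; distance == radius -> yes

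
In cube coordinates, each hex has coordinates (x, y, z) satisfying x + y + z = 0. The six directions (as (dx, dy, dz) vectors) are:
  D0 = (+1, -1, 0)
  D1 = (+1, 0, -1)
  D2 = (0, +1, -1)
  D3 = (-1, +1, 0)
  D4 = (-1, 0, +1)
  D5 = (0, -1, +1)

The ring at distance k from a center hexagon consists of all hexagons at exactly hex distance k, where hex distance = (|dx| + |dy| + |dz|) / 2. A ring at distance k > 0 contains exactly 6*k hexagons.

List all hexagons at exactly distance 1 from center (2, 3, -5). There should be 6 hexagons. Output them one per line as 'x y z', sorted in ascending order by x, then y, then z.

Answer: 1 3 -4
1 4 -5
2 2 -4
2 4 -6
3 2 -5
3 3 -6

Derivation:
Walk ring at distance 1 from (2, 3, -5):
Start at center + D4*1 = (1, 3, -4)
  hex 0: (1, 3, -4)
  hex 1: (2, 2, -4)
  hex 2: (3, 2, -5)
  hex 3: (3, 3, -6)
  hex 4: (2, 4, -6)
  hex 5: (1, 4, -5)
Sorted: 6 hexes.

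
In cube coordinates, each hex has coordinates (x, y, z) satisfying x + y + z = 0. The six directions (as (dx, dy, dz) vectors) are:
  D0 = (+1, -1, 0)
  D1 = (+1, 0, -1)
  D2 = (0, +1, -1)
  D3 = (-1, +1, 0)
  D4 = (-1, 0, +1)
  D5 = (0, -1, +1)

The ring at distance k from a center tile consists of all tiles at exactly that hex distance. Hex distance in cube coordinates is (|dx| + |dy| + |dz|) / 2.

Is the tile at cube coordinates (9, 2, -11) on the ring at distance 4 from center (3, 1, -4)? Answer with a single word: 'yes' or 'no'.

Answer: no

Derivation:
|px - cx| = |9 - 3| = 6
|py - cy| = |2 - 1| = 1
|pz - cz| = |-11 - (-4)| = 7
distance = (6+1+7)/2 = 14/2 = 7
radius = 4; distance != radius -> no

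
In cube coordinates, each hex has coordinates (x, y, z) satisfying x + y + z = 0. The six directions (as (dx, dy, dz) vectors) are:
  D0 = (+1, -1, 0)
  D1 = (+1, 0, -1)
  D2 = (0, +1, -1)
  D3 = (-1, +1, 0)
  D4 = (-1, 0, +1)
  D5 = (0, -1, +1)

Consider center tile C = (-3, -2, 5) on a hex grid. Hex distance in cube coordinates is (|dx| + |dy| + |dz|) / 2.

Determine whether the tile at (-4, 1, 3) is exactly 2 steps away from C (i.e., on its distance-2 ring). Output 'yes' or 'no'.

Answer: no

Derivation:
|px - cx| = |-4 - (-3)| = 1
|py - cy| = |1 - (-2)| = 3
|pz - cz| = |3 - 5| = 2
distance = (1+3+2)/2 = 6/2 = 3
radius = 2; distance != radius -> no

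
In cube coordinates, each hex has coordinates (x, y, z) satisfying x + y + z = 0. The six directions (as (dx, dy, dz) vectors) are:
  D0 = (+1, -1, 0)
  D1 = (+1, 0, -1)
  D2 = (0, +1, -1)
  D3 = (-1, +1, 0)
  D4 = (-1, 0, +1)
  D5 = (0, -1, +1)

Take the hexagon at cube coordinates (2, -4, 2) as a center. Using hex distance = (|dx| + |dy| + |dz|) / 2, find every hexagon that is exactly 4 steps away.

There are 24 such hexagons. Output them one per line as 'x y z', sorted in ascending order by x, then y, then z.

Walk ring at distance 4 from (2, -4, 2):
Start at center + D4*4 = (-2, -4, 6)
  hex 0: (-2, -4, 6)
  hex 1: (-1, -5, 6)
  hex 2: (0, -6, 6)
  hex 3: (1, -7, 6)
  hex 4: (2, -8, 6)
  hex 5: (3, -8, 5)
  hex 6: (4, -8, 4)
  hex 7: (5, -8, 3)
  hex 8: (6, -8, 2)
  hex 9: (6, -7, 1)
  hex 10: (6, -6, 0)
  hex 11: (6, -5, -1)
  hex 12: (6, -4, -2)
  hex 13: (5, -3, -2)
  hex 14: (4, -2, -2)
  hex 15: (3, -1, -2)
  hex 16: (2, 0, -2)
  hex 17: (1, 0, -1)
  hex 18: (0, 0, 0)
  hex 19: (-1, 0, 1)
  hex 20: (-2, 0, 2)
  hex 21: (-2, -1, 3)
  hex 22: (-2, -2, 4)
  hex 23: (-2, -3, 5)
Sorted: 24 hexes.

Answer: -2 -4 6
-2 -3 5
-2 -2 4
-2 -1 3
-2 0 2
-1 -5 6
-1 0 1
0 -6 6
0 0 0
1 -7 6
1 0 -1
2 -8 6
2 0 -2
3 -8 5
3 -1 -2
4 -8 4
4 -2 -2
5 -8 3
5 -3 -2
6 -8 2
6 -7 1
6 -6 0
6 -5 -1
6 -4 -2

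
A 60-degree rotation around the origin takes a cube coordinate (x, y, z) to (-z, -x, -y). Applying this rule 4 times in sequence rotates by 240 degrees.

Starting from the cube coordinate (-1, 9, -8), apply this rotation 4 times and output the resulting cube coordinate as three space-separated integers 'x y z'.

Answer: -8 -1 9

Derivation:
Start: (-1, 9, -8)
Step 1: (-1, 9, -8) -> (-(-8), -(-1), -(9)) = (8, 1, -9)
Step 2: (8, 1, -9) -> (-(-9), -(8), -(1)) = (9, -8, -1)
Step 3: (9, -8, -1) -> (-(-1), -(9), -(-8)) = (1, -9, 8)
Step 4: (1, -9, 8) -> (-(8), -(1), -(-9)) = (-8, -1, 9)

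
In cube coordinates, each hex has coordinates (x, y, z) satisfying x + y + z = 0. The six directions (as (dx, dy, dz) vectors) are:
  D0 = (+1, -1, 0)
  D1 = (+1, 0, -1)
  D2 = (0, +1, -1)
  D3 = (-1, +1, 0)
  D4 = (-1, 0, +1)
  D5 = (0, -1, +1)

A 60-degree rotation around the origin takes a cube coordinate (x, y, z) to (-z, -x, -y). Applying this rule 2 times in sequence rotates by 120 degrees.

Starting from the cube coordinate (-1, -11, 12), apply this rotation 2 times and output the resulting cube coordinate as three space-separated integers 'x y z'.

Answer: -11 12 -1

Derivation:
Start: (-1, -11, 12)
Step 1: (-1, -11, 12) -> (-(12), -(-1), -(-11)) = (-12, 1, 11)
Step 2: (-12, 1, 11) -> (-(11), -(-12), -(1)) = (-11, 12, -1)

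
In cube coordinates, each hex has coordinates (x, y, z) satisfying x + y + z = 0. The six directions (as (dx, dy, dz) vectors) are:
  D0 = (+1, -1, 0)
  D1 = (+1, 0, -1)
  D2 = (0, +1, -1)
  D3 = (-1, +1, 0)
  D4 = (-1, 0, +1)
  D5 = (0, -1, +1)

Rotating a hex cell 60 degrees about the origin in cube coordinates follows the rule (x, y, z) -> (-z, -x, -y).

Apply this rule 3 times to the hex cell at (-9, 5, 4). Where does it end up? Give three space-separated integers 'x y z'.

Answer: 9 -5 -4

Derivation:
Start: (-9, 5, 4)
Step 1: (-9, 5, 4) -> (-(4), -(-9), -(5)) = (-4, 9, -5)
Step 2: (-4, 9, -5) -> (-(-5), -(-4), -(9)) = (5, 4, -9)
Step 3: (5, 4, -9) -> (-(-9), -(5), -(4)) = (9, -5, -4)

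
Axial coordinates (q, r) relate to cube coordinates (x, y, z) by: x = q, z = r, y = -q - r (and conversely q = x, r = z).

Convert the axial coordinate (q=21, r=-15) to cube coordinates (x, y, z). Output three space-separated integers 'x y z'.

Answer: 21 -6 -15

Derivation:
x = q = 21
z = r = -15
y = -x - z = -(21) - (-15) = -6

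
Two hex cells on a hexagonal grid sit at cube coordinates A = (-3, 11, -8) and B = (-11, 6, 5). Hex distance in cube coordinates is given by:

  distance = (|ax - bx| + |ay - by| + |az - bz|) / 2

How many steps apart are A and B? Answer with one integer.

|ax - bx| = |-3 - (-11)| = 8
|ay - by| = |11 - 6| = 5
|az - bz| = |-8 - 5| = 13
distance = (8 + 5 + 13) / 2 = 26 / 2 = 13

Answer: 13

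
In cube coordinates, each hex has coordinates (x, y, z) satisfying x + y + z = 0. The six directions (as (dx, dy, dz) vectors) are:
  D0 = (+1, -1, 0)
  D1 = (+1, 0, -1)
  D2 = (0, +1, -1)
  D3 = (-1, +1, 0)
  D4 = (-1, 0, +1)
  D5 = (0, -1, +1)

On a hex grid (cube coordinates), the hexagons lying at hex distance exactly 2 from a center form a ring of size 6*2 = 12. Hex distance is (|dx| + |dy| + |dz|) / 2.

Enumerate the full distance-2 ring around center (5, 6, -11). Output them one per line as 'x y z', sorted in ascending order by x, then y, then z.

Walk ring at distance 2 from (5, 6, -11):
Start at center + D4*2 = (3, 6, -9)
  hex 0: (3, 6, -9)
  hex 1: (4, 5, -9)
  hex 2: (5, 4, -9)
  hex 3: (6, 4, -10)
  hex 4: (7, 4, -11)
  hex 5: (7, 5, -12)
  hex 6: (7, 6, -13)
  hex 7: (6, 7, -13)
  hex 8: (5, 8, -13)
  hex 9: (4, 8, -12)
  hex 10: (3, 8, -11)
  hex 11: (3, 7, -10)
Sorted: 12 hexes.

Answer: 3 6 -9
3 7 -10
3 8 -11
4 5 -9
4 8 -12
5 4 -9
5 8 -13
6 4 -10
6 7 -13
7 4 -11
7 5 -12
7 6 -13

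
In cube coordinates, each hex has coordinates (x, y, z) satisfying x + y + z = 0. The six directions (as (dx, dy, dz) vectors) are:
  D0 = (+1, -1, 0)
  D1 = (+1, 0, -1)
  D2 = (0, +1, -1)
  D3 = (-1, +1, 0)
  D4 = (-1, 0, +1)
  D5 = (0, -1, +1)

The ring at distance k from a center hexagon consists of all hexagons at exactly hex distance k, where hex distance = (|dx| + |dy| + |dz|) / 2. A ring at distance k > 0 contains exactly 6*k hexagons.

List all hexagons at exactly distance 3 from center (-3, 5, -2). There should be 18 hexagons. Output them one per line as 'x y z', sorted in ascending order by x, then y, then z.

Answer: -6 5 1
-6 6 0
-6 7 -1
-6 8 -2
-5 4 1
-5 8 -3
-4 3 1
-4 8 -4
-3 2 1
-3 8 -5
-2 2 0
-2 7 -5
-1 2 -1
-1 6 -5
0 2 -2
0 3 -3
0 4 -4
0 5 -5

Derivation:
Walk ring at distance 3 from (-3, 5, -2):
Start at center + D4*3 = (-6, 5, 1)
  hex 0: (-6, 5, 1)
  hex 1: (-5, 4, 1)
  hex 2: (-4, 3, 1)
  hex 3: (-3, 2, 1)
  hex 4: (-2, 2, 0)
  hex 5: (-1, 2, -1)
  hex 6: (0, 2, -2)
  hex 7: (0, 3, -3)
  hex 8: (0, 4, -4)
  hex 9: (0, 5, -5)
  hex 10: (-1, 6, -5)
  hex 11: (-2, 7, -5)
  hex 12: (-3, 8, -5)
  hex 13: (-4, 8, -4)
  hex 14: (-5, 8, -3)
  hex 15: (-6, 8, -2)
  hex 16: (-6, 7, -1)
  hex 17: (-6, 6, 0)
Sorted: 18 hexes.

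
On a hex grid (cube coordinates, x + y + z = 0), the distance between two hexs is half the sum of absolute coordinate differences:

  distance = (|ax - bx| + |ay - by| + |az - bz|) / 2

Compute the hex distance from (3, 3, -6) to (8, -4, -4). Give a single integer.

|ax - bx| = |3 - 8| = 5
|ay - by| = |3 - (-4)| = 7
|az - bz| = |-6 - (-4)| = 2
distance = (5 + 7 + 2) / 2 = 14 / 2 = 7

Answer: 7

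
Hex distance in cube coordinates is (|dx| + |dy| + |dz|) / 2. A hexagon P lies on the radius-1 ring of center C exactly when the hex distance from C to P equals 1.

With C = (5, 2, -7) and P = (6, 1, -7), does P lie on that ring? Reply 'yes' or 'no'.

Answer: yes

Derivation:
|px - cx| = |6 - 5| = 1
|py - cy| = |1 - 2| = 1
|pz - cz| = |-7 - (-7)| = 0
distance = (1+1+0)/2 = 2/2 = 1
radius = 1; distance == radius -> yes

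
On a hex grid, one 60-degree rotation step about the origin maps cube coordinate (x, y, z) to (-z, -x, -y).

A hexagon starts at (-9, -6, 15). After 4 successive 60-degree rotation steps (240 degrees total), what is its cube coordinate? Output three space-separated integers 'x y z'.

Answer: 15 -9 -6

Derivation:
Start: (-9, -6, 15)
Step 1: (-9, -6, 15) -> (-(15), -(-9), -(-6)) = (-15, 9, 6)
Step 2: (-15, 9, 6) -> (-(6), -(-15), -(9)) = (-6, 15, -9)
Step 3: (-6, 15, -9) -> (-(-9), -(-6), -(15)) = (9, 6, -15)
Step 4: (9, 6, -15) -> (-(-15), -(9), -(6)) = (15, -9, -6)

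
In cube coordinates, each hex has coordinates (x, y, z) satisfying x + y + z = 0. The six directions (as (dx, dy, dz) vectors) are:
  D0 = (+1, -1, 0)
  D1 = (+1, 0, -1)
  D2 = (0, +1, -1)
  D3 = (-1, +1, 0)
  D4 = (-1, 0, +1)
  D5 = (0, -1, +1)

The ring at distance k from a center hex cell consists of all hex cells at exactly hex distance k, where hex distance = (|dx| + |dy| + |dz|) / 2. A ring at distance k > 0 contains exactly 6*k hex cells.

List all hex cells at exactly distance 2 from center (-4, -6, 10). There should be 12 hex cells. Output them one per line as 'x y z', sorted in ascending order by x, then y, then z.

Answer: -6 -6 12
-6 -5 11
-6 -4 10
-5 -7 12
-5 -4 9
-4 -8 12
-4 -4 8
-3 -8 11
-3 -5 8
-2 -8 10
-2 -7 9
-2 -6 8

Derivation:
Walk ring at distance 2 from (-4, -6, 10):
Start at center + D4*2 = (-6, -6, 12)
  hex 0: (-6, -6, 12)
  hex 1: (-5, -7, 12)
  hex 2: (-4, -8, 12)
  hex 3: (-3, -8, 11)
  hex 4: (-2, -8, 10)
  hex 5: (-2, -7, 9)
  hex 6: (-2, -6, 8)
  hex 7: (-3, -5, 8)
  hex 8: (-4, -4, 8)
  hex 9: (-5, -4, 9)
  hex 10: (-6, -4, 10)
  hex 11: (-6, -5, 11)
Sorted: 12 hexes.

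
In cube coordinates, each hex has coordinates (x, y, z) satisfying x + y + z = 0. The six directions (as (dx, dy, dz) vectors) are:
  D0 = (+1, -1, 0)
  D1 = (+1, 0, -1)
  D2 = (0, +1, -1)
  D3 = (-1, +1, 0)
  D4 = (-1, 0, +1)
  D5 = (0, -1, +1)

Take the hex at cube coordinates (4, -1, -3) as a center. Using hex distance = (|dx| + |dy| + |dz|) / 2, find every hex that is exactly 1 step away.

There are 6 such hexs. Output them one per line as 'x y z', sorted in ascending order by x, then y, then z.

Walk ring at distance 1 from (4, -1, -3):
Start at center + D4*1 = (3, -1, -2)
  hex 0: (3, -1, -2)
  hex 1: (4, -2, -2)
  hex 2: (5, -2, -3)
  hex 3: (5, -1, -4)
  hex 4: (4, 0, -4)
  hex 5: (3, 0, -3)
Sorted: 6 hexes.

Answer: 3 -1 -2
3 0 -3
4 -2 -2
4 0 -4
5 -2 -3
5 -1 -4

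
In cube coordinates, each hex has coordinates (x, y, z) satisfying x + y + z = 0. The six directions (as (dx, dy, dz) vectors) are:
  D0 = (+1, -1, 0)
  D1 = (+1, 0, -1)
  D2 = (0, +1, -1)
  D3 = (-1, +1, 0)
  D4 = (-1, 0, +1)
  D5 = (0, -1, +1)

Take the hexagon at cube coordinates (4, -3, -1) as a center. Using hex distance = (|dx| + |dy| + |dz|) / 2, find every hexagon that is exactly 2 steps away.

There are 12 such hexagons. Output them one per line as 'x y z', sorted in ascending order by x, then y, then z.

Answer: 2 -3 1
2 -2 0
2 -1 -1
3 -4 1
3 -1 -2
4 -5 1
4 -1 -3
5 -5 0
5 -2 -3
6 -5 -1
6 -4 -2
6 -3 -3

Derivation:
Walk ring at distance 2 from (4, -3, -1):
Start at center + D4*2 = (2, -3, 1)
  hex 0: (2, -3, 1)
  hex 1: (3, -4, 1)
  hex 2: (4, -5, 1)
  hex 3: (5, -5, 0)
  hex 4: (6, -5, -1)
  hex 5: (6, -4, -2)
  hex 6: (6, -3, -3)
  hex 7: (5, -2, -3)
  hex 8: (4, -1, -3)
  hex 9: (3, -1, -2)
  hex 10: (2, -1, -1)
  hex 11: (2, -2, 0)
Sorted: 12 hexes.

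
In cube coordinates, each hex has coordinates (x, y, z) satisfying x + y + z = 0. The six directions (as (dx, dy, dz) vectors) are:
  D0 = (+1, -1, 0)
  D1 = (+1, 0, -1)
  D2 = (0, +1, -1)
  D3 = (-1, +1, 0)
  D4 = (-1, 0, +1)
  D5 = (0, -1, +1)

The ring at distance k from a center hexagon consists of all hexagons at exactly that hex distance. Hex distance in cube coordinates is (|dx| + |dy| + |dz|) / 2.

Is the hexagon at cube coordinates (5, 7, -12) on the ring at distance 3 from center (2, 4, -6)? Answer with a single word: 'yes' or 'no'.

|px - cx| = |5 - 2| = 3
|py - cy| = |7 - 4| = 3
|pz - cz| = |-12 - (-6)| = 6
distance = (3+3+6)/2 = 12/2 = 6
radius = 3; distance != radius -> no

Answer: no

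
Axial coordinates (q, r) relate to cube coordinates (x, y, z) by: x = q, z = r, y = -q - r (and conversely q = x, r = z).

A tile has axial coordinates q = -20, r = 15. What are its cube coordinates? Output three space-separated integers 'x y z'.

Answer: -20 5 15

Derivation:
x = q = -20
z = r = 15
y = -x - z = -(-20) - (15) = 5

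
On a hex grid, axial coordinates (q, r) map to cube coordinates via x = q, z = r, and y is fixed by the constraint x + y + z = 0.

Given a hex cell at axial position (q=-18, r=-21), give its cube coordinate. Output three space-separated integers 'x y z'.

Answer: -18 39 -21

Derivation:
x = q = -18
z = r = -21
y = -x - z = -(-18) - (-21) = 39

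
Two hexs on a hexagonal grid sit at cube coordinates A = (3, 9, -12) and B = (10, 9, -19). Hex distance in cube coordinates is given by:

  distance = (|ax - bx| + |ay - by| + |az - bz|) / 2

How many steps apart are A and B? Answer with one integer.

Answer: 7

Derivation:
|ax - bx| = |3 - 10| = 7
|ay - by| = |9 - 9| = 0
|az - bz| = |-12 - (-19)| = 7
distance = (7 + 0 + 7) / 2 = 14 / 2 = 7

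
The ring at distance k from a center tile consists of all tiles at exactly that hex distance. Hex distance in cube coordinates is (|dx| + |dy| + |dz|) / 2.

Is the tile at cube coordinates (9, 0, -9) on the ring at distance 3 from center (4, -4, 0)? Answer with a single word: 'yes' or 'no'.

Answer: no

Derivation:
|px - cx| = |9 - 4| = 5
|py - cy| = |0 - (-4)| = 4
|pz - cz| = |-9 - 0| = 9
distance = (5+4+9)/2 = 18/2 = 9
radius = 3; distance != radius -> no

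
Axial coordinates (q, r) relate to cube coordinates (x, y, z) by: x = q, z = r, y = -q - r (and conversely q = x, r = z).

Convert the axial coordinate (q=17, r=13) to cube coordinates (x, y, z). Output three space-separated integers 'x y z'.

x = q = 17
z = r = 13
y = -x - z = -(17) - (13) = -30

Answer: 17 -30 13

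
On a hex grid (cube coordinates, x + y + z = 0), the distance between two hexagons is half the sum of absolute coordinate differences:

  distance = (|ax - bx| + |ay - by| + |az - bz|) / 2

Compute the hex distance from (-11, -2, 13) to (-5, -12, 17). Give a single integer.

|ax - bx| = |-11 - (-5)| = 6
|ay - by| = |-2 - (-12)| = 10
|az - bz| = |13 - 17| = 4
distance = (6 + 10 + 4) / 2 = 20 / 2 = 10

Answer: 10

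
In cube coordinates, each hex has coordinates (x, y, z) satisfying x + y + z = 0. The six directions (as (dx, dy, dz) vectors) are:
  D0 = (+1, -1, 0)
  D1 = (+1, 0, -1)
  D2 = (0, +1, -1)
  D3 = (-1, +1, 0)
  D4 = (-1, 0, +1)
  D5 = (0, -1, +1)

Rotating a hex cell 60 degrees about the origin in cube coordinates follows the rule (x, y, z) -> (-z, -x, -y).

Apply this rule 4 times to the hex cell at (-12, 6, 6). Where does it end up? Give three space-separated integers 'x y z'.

Start: (-12, 6, 6)
Step 1: (-12, 6, 6) -> (-(6), -(-12), -(6)) = (-6, 12, -6)
Step 2: (-6, 12, -6) -> (-(-6), -(-6), -(12)) = (6, 6, -12)
Step 3: (6, 6, -12) -> (-(-12), -(6), -(6)) = (12, -6, -6)
Step 4: (12, -6, -6) -> (-(-6), -(12), -(-6)) = (6, -12, 6)

Answer: 6 -12 6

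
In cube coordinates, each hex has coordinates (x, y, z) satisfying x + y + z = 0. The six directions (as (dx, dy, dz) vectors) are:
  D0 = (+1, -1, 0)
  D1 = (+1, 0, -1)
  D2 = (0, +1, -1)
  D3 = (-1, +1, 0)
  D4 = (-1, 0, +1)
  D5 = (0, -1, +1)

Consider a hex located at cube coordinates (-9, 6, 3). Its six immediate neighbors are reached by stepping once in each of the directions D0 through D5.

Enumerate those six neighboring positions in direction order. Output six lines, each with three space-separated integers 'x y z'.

Answer: -8 5 3
-8 6 2
-9 7 2
-10 7 3
-10 6 4
-9 5 4

Derivation:
Center: (-9, 6, 3). Add each direction:
  D0: (-9, 6, 3) + (1, -1, 0) = (-8, 5, 3)
  D1: (-9, 6, 3) + (1, 0, -1) = (-8, 6, 2)
  D2: (-9, 6, 3) + (0, 1, -1) = (-9, 7, 2)
  D3: (-9, 6, 3) + (-1, 1, 0) = (-10, 7, 3)
  D4: (-9, 6, 3) + (-1, 0, 1) = (-10, 6, 4)
  D5: (-9, 6, 3) + (0, -1, 1) = (-9, 5, 4)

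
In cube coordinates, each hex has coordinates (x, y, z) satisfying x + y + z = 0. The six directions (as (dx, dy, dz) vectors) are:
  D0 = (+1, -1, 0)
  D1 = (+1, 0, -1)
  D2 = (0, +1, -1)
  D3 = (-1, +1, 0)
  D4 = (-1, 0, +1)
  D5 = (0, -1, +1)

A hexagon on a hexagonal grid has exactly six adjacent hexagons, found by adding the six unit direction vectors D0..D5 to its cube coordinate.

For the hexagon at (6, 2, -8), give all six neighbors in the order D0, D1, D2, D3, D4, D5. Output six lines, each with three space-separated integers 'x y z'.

Answer: 7 1 -8
7 2 -9
6 3 -9
5 3 -8
5 2 -7
6 1 -7

Derivation:
Center: (6, 2, -8). Add each direction:
  D0: (6, 2, -8) + (1, -1, 0) = (7, 1, -8)
  D1: (6, 2, -8) + (1, 0, -1) = (7, 2, -9)
  D2: (6, 2, -8) + (0, 1, -1) = (6, 3, -9)
  D3: (6, 2, -8) + (-1, 1, 0) = (5, 3, -8)
  D4: (6, 2, -8) + (-1, 0, 1) = (5, 2, -7)
  D5: (6, 2, -8) + (0, -1, 1) = (6, 1, -7)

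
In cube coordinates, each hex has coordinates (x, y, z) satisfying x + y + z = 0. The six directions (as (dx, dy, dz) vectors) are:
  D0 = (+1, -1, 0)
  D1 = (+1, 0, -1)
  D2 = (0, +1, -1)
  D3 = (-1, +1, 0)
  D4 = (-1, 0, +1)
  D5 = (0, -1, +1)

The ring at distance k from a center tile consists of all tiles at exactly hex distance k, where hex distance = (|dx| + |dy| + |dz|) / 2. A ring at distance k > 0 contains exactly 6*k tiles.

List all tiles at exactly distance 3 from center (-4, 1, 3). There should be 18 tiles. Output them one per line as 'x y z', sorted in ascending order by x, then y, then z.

Walk ring at distance 3 from (-4, 1, 3):
Start at center + D4*3 = (-7, 1, 6)
  hex 0: (-7, 1, 6)
  hex 1: (-6, 0, 6)
  hex 2: (-5, -1, 6)
  hex 3: (-4, -2, 6)
  hex 4: (-3, -2, 5)
  hex 5: (-2, -2, 4)
  hex 6: (-1, -2, 3)
  hex 7: (-1, -1, 2)
  hex 8: (-1, 0, 1)
  hex 9: (-1, 1, 0)
  hex 10: (-2, 2, 0)
  hex 11: (-3, 3, 0)
  hex 12: (-4, 4, 0)
  hex 13: (-5, 4, 1)
  hex 14: (-6, 4, 2)
  hex 15: (-7, 4, 3)
  hex 16: (-7, 3, 4)
  hex 17: (-7, 2, 5)
Sorted: 18 hexes.

Answer: -7 1 6
-7 2 5
-7 3 4
-7 4 3
-6 0 6
-6 4 2
-5 -1 6
-5 4 1
-4 -2 6
-4 4 0
-3 -2 5
-3 3 0
-2 -2 4
-2 2 0
-1 -2 3
-1 -1 2
-1 0 1
-1 1 0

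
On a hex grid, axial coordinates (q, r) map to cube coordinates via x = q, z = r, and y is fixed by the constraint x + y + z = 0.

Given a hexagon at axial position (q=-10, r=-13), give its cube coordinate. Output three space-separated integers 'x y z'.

Answer: -10 23 -13

Derivation:
x = q = -10
z = r = -13
y = -x - z = -(-10) - (-13) = 23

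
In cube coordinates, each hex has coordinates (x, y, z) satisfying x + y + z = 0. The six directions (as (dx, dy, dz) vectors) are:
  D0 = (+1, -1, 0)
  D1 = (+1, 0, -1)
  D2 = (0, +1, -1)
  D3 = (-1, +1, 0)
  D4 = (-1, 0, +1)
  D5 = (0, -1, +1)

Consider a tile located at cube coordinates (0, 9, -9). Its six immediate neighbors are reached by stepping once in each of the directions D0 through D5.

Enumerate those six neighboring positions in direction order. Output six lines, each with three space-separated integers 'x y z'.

Answer: 1 8 -9
1 9 -10
0 10 -10
-1 10 -9
-1 9 -8
0 8 -8

Derivation:
Center: (0, 9, -9). Add each direction:
  D0: (0, 9, -9) + (1, -1, 0) = (1, 8, -9)
  D1: (0, 9, -9) + (1, 0, -1) = (1, 9, -10)
  D2: (0, 9, -9) + (0, 1, -1) = (0, 10, -10)
  D3: (0, 9, -9) + (-1, 1, 0) = (-1, 10, -9)
  D4: (0, 9, -9) + (-1, 0, 1) = (-1, 9, -8)
  D5: (0, 9, -9) + (0, -1, 1) = (0, 8, -8)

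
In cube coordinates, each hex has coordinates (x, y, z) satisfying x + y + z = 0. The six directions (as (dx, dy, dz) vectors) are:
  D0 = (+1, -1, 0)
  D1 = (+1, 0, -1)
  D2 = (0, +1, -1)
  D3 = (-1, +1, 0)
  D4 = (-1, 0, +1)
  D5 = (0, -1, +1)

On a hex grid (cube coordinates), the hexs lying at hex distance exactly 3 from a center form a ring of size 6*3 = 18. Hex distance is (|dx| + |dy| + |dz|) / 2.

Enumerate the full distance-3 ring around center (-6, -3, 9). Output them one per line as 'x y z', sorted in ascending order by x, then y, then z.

Answer: -9 -3 12
-9 -2 11
-9 -1 10
-9 0 9
-8 -4 12
-8 0 8
-7 -5 12
-7 0 7
-6 -6 12
-6 0 6
-5 -6 11
-5 -1 6
-4 -6 10
-4 -2 6
-3 -6 9
-3 -5 8
-3 -4 7
-3 -3 6

Derivation:
Walk ring at distance 3 from (-6, -3, 9):
Start at center + D4*3 = (-9, -3, 12)
  hex 0: (-9, -3, 12)
  hex 1: (-8, -4, 12)
  hex 2: (-7, -5, 12)
  hex 3: (-6, -6, 12)
  hex 4: (-5, -6, 11)
  hex 5: (-4, -6, 10)
  hex 6: (-3, -6, 9)
  hex 7: (-3, -5, 8)
  hex 8: (-3, -4, 7)
  hex 9: (-3, -3, 6)
  hex 10: (-4, -2, 6)
  hex 11: (-5, -1, 6)
  hex 12: (-6, 0, 6)
  hex 13: (-7, 0, 7)
  hex 14: (-8, 0, 8)
  hex 15: (-9, 0, 9)
  hex 16: (-9, -1, 10)
  hex 17: (-9, -2, 11)
Sorted: 18 hexes.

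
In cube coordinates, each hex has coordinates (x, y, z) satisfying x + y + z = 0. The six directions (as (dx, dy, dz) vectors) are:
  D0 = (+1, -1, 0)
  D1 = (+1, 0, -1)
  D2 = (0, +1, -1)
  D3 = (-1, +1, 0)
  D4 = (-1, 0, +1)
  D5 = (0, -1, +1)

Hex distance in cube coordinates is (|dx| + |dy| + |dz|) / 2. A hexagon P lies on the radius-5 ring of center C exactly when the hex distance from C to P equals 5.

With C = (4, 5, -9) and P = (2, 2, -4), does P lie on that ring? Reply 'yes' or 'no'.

|px - cx| = |2 - 4| = 2
|py - cy| = |2 - 5| = 3
|pz - cz| = |-4 - (-9)| = 5
distance = (2+3+5)/2 = 10/2 = 5
radius = 5; distance == radius -> yes

Answer: yes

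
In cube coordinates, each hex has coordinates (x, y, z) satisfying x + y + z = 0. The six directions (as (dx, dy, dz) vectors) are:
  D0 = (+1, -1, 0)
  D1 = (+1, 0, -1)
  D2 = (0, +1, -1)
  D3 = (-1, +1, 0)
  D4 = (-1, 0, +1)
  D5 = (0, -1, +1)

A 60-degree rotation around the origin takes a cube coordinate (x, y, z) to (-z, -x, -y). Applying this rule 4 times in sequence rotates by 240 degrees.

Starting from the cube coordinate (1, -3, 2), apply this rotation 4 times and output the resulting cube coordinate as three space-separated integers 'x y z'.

Start: (1, -3, 2)
Step 1: (1, -3, 2) -> (-(2), -(1), -(-3)) = (-2, -1, 3)
Step 2: (-2, -1, 3) -> (-(3), -(-2), -(-1)) = (-3, 2, 1)
Step 3: (-3, 2, 1) -> (-(1), -(-3), -(2)) = (-1, 3, -2)
Step 4: (-1, 3, -2) -> (-(-2), -(-1), -(3)) = (2, 1, -3)

Answer: 2 1 -3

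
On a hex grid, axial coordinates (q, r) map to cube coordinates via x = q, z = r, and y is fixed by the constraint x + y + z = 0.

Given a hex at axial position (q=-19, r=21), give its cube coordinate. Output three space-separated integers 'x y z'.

Answer: -19 -2 21

Derivation:
x = q = -19
z = r = 21
y = -x - z = -(-19) - (21) = -2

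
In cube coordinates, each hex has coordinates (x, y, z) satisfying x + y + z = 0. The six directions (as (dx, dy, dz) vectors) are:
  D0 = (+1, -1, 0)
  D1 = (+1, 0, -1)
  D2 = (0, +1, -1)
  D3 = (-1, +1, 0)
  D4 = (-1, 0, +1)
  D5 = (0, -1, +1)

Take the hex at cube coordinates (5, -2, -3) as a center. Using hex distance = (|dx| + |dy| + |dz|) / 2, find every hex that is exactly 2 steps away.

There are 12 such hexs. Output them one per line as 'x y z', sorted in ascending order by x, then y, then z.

Answer: 3 -2 -1
3 -1 -2
3 0 -3
4 -3 -1
4 0 -4
5 -4 -1
5 0 -5
6 -4 -2
6 -1 -5
7 -4 -3
7 -3 -4
7 -2 -5

Derivation:
Walk ring at distance 2 from (5, -2, -3):
Start at center + D4*2 = (3, -2, -1)
  hex 0: (3, -2, -1)
  hex 1: (4, -3, -1)
  hex 2: (5, -4, -1)
  hex 3: (6, -4, -2)
  hex 4: (7, -4, -3)
  hex 5: (7, -3, -4)
  hex 6: (7, -2, -5)
  hex 7: (6, -1, -5)
  hex 8: (5, 0, -5)
  hex 9: (4, 0, -4)
  hex 10: (3, 0, -3)
  hex 11: (3, -1, -2)
Sorted: 12 hexes.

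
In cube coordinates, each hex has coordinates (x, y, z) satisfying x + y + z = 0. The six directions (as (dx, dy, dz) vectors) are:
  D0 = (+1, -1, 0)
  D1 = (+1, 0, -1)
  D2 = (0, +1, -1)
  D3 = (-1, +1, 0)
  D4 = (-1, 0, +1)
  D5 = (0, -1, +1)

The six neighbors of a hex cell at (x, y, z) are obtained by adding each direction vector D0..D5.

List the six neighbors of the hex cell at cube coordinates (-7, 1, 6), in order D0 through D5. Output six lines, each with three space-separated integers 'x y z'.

Center: (-7, 1, 6). Add each direction:
  D0: (-7, 1, 6) + (1, -1, 0) = (-6, 0, 6)
  D1: (-7, 1, 6) + (1, 0, -1) = (-6, 1, 5)
  D2: (-7, 1, 6) + (0, 1, -1) = (-7, 2, 5)
  D3: (-7, 1, 6) + (-1, 1, 0) = (-8, 2, 6)
  D4: (-7, 1, 6) + (-1, 0, 1) = (-8, 1, 7)
  D5: (-7, 1, 6) + (0, -1, 1) = (-7, 0, 7)

Answer: -6 0 6
-6 1 5
-7 2 5
-8 2 6
-8 1 7
-7 0 7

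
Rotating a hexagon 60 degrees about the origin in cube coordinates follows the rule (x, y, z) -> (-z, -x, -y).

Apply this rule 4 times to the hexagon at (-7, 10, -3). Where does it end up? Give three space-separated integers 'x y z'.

Answer: -3 -7 10

Derivation:
Start: (-7, 10, -3)
Step 1: (-7, 10, -3) -> (-(-3), -(-7), -(10)) = (3, 7, -10)
Step 2: (3, 7, -10) -> (-(-10), -(3), -(7)) = (10, -3, -7)
Step 3: (10, -3, -7) -> (-(-7), -(10), -(-3)) = (7, -10, 3)
Step 4: (7, -10, 3) -> (-(3), -(7), -(-10)) = (-3, -7, 10)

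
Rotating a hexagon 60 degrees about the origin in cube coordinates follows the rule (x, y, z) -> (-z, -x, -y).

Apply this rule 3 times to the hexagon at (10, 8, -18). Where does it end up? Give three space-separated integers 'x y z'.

Answer: -10 -8 18

Derivation:
Start: (10, 8, -18)
Step 1: (10, 8, -18) -> (-(-18), -(10), -(8)) = (18, -10, -8)
Step 2: (18, -10, -8) -> (-(-8), -(18), -(-10)) = (8, -18, 10)
Step 3: (8, -18, 10) -> (-(10), -(8), -(-18)) = (-10, -8, 18)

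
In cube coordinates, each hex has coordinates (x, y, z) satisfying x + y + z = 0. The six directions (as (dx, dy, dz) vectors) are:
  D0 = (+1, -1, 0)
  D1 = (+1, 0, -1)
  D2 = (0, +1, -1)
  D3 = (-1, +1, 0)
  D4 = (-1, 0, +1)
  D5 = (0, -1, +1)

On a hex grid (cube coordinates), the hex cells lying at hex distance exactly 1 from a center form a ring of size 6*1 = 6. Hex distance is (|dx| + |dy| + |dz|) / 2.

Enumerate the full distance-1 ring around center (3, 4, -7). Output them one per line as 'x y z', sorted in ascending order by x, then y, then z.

Walk ring at distance 1 from (3, 4, -7):
Start at center + D4*1 = (2, 4, -6)
  hex 0: (2, 4, -6)
  hex 1: (3, 3, -6)
  hex 2: (4, 3, -7)
  hex 3: (4, 4, -8)
  hex 4: (3, 5, -8)
  hex 5: (2, 5, -7)
Sorted: 6 hexes.

Answer: 2 4 -6
2 5 -7
3 3 -6
3 5 -8
4 3 -7
4 4 -8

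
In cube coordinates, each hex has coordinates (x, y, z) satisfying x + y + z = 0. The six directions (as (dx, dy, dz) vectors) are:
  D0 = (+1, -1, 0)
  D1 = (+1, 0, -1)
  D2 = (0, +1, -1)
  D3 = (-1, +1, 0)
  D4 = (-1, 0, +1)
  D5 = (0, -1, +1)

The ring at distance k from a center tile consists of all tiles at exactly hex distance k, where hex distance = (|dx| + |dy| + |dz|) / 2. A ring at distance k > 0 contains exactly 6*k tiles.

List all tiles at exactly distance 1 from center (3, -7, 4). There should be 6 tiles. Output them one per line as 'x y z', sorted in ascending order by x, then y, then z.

Answer: 2 -7 5
2 -6 4
3 -8 5
3 -6 3
4 -8 4
4 -7 3

Derivation:
Walk ring at distance 1 from (3, -7, 4):
Start at center + D4*1 = (2, -7, 5)
  hex 0: (2, -7, 5)
  hex 1: (3, -8, 5)
  hex 2: (4, -8, 4)
  hex 3: (4, -7, 3)
  hex 4: (3, -6, 3)
  hex 5: (2, -6, 4)
Sorted: 6 hexes.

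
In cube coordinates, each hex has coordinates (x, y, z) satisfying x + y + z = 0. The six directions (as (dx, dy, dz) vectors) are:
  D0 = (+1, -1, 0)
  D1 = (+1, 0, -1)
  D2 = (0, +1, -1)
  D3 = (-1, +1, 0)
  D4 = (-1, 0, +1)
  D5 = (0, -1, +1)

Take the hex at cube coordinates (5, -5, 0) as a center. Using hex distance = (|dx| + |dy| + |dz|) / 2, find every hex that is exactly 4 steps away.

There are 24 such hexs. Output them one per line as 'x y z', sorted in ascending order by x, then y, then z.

Walk ring at distance 4 from (5, -5, 0):
Start at center + D4*4 = (1, -5, 4)
  hex 0: (1, -5, 4)
  hex 1: (2, -6, 4)
  hex 2: (3, -7, 4)
  hex 3: (4, -8, 4)
  hex 4: (5, -9, 4)
  hex 5: (6, -9, 3)
  hex 6: (7, -9, 2)
  hex 7: (8, -9, 1)
  hex 8: (9, -9, 0)
  hex 9: (9, -8, -1)
  hex 10: (9, -7, -2)
  hex 11: (9, -6, -3)
  hex 12: (9, -5, -4)
  hex 13: (8, -4, -4)
  hex 14: (7, -3, -4)
  hex 15: (6, -2, -4)
  hex 16: (5, -1, -4)
  hex 17: (4, -1, -3)
  hex 18: (3, -1, -2)
  hex 19: (2, -1, -1)
  hex 20: (1, -1, 0)
  hex 21: (1, -2, 1)
  hex 22: (1, -3, 2)
  hex 23: (1, -4, 3)
Sorted: 24 hexes.

Answer: 1 -5 4
1 -4 3
1 -3 2
1 -2 1
1 -1 0
2 -6 4
2 -1 -1
3 -7 4
3 -1 -2
4 -8 4
4 -1 -3
5 -9 4
5 -1 -4
6 -9 3
6 -2 -4
7 -9 2
7 -3 -4
8 -9 1
8 -4 -4
9 -9 0
9 -8 -1
9 -7 -2
9 -6 -3
9 -5 -4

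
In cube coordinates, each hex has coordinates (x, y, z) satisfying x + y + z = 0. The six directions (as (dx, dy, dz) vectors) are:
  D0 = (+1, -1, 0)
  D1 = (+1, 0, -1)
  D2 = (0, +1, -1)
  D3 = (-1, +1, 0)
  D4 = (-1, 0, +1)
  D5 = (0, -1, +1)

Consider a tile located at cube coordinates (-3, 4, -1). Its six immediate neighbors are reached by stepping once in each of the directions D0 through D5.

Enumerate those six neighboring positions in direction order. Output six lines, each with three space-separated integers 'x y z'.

Answer: -2 3 -1
-2 4 -2
-3 5 -2
-4 5 -1
-4 4 0
-3 3 0

Derivation:
Center: (-3, 4, -1). Add each direction:
  D0: (-3, 4, -1) + (1, -1, 0) = (-2, 3, -1)
  D1: (-3, 4, -1) + (1, 0, -1) = (-2, 4, -2)
  D2: (-3, 4, -1) + (0, 1, -1) = (-3, 5, -2)
  D3: (-3, 4, -1) + (-1, 1, 0) = (-4, 5, -1)
  D4: (-3, 4, -1) + (-1, 0, 1) = (-4, 4, 0)
  D5: (-3, 4, -1) + (0, -1, 1) = (-3, 3, 0)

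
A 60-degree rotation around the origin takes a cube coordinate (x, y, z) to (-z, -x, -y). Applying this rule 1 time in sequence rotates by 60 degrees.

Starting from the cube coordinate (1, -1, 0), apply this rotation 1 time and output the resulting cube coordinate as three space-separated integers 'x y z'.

Answer: 0 -1 1

Derivation:
Start: (1, -1, 0)
Step 1: (1, -1, 0) -> (-(0), -(1), -(-1)) = (0, -1, 1)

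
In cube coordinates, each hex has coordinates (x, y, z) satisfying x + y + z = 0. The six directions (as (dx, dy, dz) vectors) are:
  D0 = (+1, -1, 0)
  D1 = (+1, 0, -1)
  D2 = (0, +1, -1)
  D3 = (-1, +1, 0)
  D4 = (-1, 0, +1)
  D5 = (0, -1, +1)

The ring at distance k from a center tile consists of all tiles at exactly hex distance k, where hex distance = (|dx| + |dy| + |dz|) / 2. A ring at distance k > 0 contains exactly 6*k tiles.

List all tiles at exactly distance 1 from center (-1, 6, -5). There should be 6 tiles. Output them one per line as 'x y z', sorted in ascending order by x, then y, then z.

Walk ring at distance 1 from (-1, 6, -5):
Start at center + D4*1 = (-2, 6, -4)
  hex 0: (-2, 6, -4)
  hex 1: (-1, 5, -4)
  hex 2: (0, 5, -5)
  hex 3: (0, 6, -6)
  hex 4: (-1, 7, -6)
  hex 5: (-2, 7, -5)
Sorted: 6 hexes.

Answer: -2 6 -4
-2 7 -5
-1 5 -4
-1 7 -6
0 5 -5
0 6 -6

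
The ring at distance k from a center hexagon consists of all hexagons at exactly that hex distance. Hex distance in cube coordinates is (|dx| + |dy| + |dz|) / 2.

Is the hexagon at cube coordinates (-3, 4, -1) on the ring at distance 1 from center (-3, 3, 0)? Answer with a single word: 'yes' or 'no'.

Answer: yes

Derivation:
|px - cx| = |-3 - (-3)| = 0
|py - cy| = |4 - 3| = 1
|pz - cz| = |-1 - 0| = 1
distance = (0+1+1)/2 = 2/2 = 1
radius = 1; distance == radius -> yes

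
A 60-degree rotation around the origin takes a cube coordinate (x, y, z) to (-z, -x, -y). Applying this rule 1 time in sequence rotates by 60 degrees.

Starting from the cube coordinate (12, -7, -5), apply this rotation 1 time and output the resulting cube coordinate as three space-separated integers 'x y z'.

Start: (12, -7, -5)
Step 1: (12, -7, -5) -> (-(-5), -(12), -(-7)) = (5, -12, 7)

Answer: 5 -12 7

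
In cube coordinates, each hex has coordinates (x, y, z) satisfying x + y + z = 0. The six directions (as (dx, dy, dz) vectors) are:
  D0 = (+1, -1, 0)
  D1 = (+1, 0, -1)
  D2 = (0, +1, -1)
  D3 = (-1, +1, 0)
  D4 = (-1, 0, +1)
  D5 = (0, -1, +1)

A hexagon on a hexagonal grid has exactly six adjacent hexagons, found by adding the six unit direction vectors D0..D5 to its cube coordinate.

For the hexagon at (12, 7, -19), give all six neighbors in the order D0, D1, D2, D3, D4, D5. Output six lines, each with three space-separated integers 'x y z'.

Answer: 13 6 -19
13 7 -20
12 8 -20
11 8 -19
11 7 -18
12 6 -18

Derivation:
Center: (12, 7, -19). Add each direction:
  D0: (12, 7, -19) + (1, -1, 0) = (13, 6, -19)
  D1: (12, 7, -19) + (1, 0, -1) = (13, 7, -20)
  D2: (12, 7, -19) + (0, 1, -1) = (12, 8, -20)
  D3: (12, 7, -19) + (-1, 1, 0) = (11, 8, -19)
  D4: (12, 7, -19) + (-1, 0, 1) = (11, 7, -18)
  D5: (12, 7, -19) + (0, -1, 1) = (12, 6, -18)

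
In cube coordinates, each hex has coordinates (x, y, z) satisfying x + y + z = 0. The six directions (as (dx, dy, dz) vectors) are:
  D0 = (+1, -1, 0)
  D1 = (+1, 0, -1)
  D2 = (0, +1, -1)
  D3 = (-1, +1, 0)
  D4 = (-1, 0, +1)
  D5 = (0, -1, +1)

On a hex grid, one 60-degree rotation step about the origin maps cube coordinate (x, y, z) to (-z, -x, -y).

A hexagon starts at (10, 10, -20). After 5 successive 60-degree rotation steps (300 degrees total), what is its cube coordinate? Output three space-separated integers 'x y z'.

Answer: -10 20 -10

Derivation:
Start: (10, 10, -20)
Step 1: (10, 10, -20) -> (-(-20), -(10), -(10)) = (20, -10, -10)
Step 2: (20, -10, -10) -> (-(-10), -(20), -(-10)) = (10, -20, 10)
Step 3: (10, -20, 10) -> (-(10), -(10), -(-20)) = (-10, -10, 20)
Step 4: (-10, -10, 20) -> (-(20), -(-10), -(-10)) = (-20, 10, 10)
Step 5: (-20, 10, 10) -> (-(10), -(-20), -(10)) = (-10, 20, -10)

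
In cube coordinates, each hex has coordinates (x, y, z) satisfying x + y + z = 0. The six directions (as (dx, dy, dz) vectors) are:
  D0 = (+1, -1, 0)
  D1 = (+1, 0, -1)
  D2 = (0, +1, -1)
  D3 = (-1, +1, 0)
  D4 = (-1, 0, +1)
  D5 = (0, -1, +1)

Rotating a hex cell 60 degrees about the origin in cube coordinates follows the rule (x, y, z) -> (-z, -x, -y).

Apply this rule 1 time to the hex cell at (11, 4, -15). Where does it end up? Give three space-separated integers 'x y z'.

Answer: 15 -11 -4

Derivation:
Start: (11, 4, -15)
Step 1: (11, 4, -15) -> (-(-15), -(11), -(4)) = (15, -11, -4)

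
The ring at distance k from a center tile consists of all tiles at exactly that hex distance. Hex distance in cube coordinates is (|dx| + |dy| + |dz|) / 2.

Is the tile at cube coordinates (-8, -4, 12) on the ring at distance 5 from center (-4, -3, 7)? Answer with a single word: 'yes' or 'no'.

|px - cx| = |-8 - (-4)| = 4
|py - cy| = |-4 - (-3)| = 1
|pz - cz| = |12 - 7| = 5
distance = (4+1+5)/2 = 10/2 = 5
radius = 5; distance == radius -> yes

Answer: yes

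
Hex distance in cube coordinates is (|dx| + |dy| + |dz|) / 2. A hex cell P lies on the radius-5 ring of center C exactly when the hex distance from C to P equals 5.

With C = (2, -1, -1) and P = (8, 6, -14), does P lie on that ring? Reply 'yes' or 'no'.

|px - cx| = |8 - 2| = 6
|py - cy| = |6 - (-1)| = 7
|pz - cz| = |-14 - (-1)| = 13
distance = (6+7+13)/2 = 26/2 = 13
radius = 5; distance != radius -> no

Answer: no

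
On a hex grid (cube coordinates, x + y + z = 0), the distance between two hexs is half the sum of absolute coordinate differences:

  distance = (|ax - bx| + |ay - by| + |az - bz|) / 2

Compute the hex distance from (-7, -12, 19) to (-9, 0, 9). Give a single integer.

Answer: 12

Derivation:
|ax - bx| = |-7 - (-9)| = 2
|ay - by| = |-12 - 0| = 12
|az - bz| = |19 - 9| = 10
distance = (2 + 12 + 10) / 2 = 24 / 2 = 12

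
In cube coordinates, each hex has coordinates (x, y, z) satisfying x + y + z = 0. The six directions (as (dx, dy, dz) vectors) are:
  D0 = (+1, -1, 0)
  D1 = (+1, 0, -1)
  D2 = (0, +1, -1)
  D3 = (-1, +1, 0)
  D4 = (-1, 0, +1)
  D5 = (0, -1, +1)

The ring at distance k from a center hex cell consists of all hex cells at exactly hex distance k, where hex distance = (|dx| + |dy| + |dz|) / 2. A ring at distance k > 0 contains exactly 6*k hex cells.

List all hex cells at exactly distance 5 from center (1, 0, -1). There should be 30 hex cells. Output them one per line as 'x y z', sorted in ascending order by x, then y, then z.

Answer: -4 0 4
-4 1 3
-4 2 2
-4 3 1
-4 4 0
-4 5 -1
-3 -1 4
-3 5 -2
-2 -2 4
-2 5 -3
-1 -3 4
-1 5 -4
0 -4 4
0 5 -5
1 -5 4
1 5 -6
2 -5 3
2 4 -6
3 -5 2
3 3 -6
4 -5 1
4 2 -6
5 -5 0
5 1 -6
6 -5 -1
6 -4 -2
6 -3 -3
6 -2 -4
6 -1 -5
6 0 -6

Derivation:
Walk ring at distance 5 from (1, 0, -1):
Start at center + D4*5 = (-4, 0, 4)
  hex 0: (-4, 0, 4)
  hex 1: (-3, -1, 4)
  hex 2: (-2, -2, 4)
  hex 3: (-1, -3, 4)
  hex 4: (0, -4, 4)
  hex 5: (1, -5, 4)
  hex 6: (2, -5, 3)
  hex 7: (3, -5, 2)
  hex 8: (4, -5, 1)
  hex 9: (5, -5, 0)
  hex 10: (6, -5, -1)
  hex 11: (6, -4, -2)
  hex 12: (6, -3, -3)
  hex 13: (6, -2, -4)
  hex 14: (6, -1, -5)
  hex 15: (6, 0, -6)
  hex 16: (5, 1, -6)
  hex 17: (4, 2, -6)
  hex 18: (3, 3, -6)
  hex 19: (2, 4, -6)
  hex 20: (1, 5, -6)
  hex 21: (0, 5, -5)
  hex 22: (-1, 5, -4)
  hex 23: (-2, 5, -3)
  hex 24: (-3, 5, -2)
  hex 25: (-4, 5, -1)
  hex 26: (-4, 4, 0)
  hex 27: (-4, 3, 1)
  hex 28: (-4, 2, 2)
  hex 29: (-4, 1, 3)
Sorted: 30 hexes.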